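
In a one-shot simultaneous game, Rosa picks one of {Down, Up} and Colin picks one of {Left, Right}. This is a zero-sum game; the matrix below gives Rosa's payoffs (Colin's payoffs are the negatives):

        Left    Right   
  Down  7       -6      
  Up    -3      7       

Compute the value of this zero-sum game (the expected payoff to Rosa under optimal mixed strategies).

Rosa's indifference between Down and Up determines Colin's mixing probability q:
  Rosa's payoff from Down: q·7 + (1−q)·(-6) = 13q - 6
  Rosa's payoff from Up: q·(-3) + (1−q)·7 = -10q + 7
  13q - 6 = -10q + 7  ⇒  23q = 13  ⇒  q = 13/23.
The value is Rosa's expected payoff against this mix (using Down): (13/23)·7 + (10/23)·(-6) = 31/23.

v = 31/23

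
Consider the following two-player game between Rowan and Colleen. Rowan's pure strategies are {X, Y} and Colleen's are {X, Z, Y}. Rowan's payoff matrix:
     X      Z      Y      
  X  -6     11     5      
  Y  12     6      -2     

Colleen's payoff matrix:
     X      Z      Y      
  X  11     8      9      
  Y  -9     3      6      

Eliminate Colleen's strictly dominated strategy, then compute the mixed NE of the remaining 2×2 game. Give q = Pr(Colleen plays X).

Colleen's strategy Z is strictly dominated by Y: 9 > 8 and 6 > 3. Eliminate Z.
For Rowan to be willing to mix, Rowan must be indifferent between X and Y, which pins down Colleen's mix.
  Rowan's payoff to X: q·(-6) + (1−q)·5 = -11q + 5
  Rowan's payoff to Y: q·12 + (1−q)·(-2) = 14q - 2
  -11q + 5 = 14q - 2  ⇒  -25q = -7  ⇒  q = 7/25.

q = 7/25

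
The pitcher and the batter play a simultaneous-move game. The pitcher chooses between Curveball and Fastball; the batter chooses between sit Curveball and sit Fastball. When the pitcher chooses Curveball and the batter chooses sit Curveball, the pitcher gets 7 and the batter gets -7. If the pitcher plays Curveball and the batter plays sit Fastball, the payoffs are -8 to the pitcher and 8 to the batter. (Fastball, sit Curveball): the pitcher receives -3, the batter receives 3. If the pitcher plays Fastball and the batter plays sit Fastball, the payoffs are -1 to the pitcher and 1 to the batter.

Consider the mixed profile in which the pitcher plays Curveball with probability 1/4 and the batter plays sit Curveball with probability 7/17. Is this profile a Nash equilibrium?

No

Given the pitcher's mix p = 1/4, the batter's payoff from sit Curveball is 1/2 but from sit Fastball is 11/4. The batter strictly prefers sit Fastball, so the batter would not mix.
So the proposed profile is not a Nash equilibrium.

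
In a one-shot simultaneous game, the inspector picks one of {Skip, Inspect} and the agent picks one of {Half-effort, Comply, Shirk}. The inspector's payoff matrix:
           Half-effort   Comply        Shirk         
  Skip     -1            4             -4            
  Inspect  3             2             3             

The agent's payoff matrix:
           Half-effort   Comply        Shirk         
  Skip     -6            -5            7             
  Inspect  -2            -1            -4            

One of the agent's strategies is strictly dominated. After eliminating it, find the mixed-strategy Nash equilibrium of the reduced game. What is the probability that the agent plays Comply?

The agent's strategy Half-effort is strictly dominated by Comply: -5 > -6 and -1 > -2. Eliminate Half-effort.
The inspector's indifference between Skip and Inspect determines the agent's mixing probability q:
  the inspector's expected payoff from Skip: q·4 + (1−q)·(-4) = 8q - 4
  the inspector's expected payoff from Inspect: q·2 + (1−q)·3 = -q + 3
  8q - 4 = -q + 3  ⇒  9q = 7  ⇒  q = 7/9.

q = 7/9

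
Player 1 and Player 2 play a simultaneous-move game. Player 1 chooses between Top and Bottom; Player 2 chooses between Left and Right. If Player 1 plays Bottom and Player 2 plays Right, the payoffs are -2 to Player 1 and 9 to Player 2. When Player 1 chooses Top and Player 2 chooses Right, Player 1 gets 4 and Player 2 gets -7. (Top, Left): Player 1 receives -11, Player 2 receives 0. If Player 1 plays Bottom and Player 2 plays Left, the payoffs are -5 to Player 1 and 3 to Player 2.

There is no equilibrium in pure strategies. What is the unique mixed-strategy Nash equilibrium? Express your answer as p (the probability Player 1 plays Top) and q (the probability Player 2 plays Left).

For Player 2 to be willing to mix, Player 2 must be indifferent between Left and Right, which pins down Player 1's mix.
  Player 2's expected payoff from Left: p·0 + (1−p)·3 = -3p + 3
  Player 2's expected payoff from Right: p·(-7) + (1−p)·9 = -16p + 9
  -3p + 3 = -16p + 9  ⇒  13p = 6  ⇒  p = 6/13.
Player 2's mix must leave Player 1 indifferent between Top and Bottom.
  Player 1's expected payoff from Top: q·(-11) + (1−q)·4 = -15q + 4
  Player 1's expected payoff from Bottom: q·(-5) + (1−q)·(-2) = -3q - 2
  -15q + 4 = -3q - 2  ⇒  -12q = -6  ⇒  q = 1/2.

p = 6/13, q = 1/2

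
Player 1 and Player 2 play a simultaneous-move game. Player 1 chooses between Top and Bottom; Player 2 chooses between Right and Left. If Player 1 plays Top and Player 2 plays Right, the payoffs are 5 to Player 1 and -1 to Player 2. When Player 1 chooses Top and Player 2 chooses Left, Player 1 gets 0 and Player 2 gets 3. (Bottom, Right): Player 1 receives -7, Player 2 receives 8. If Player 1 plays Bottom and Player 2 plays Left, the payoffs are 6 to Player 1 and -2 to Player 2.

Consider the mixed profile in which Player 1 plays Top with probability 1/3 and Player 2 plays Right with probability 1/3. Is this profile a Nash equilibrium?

Given Player 1's mix p = 1/3, Player 2's payoff from Right is 5 but from Left is -1/3. Player 2 strictly prefers Right, so Player 2 would not mix.
So the proposed profile is not a Nash equilibrium.

No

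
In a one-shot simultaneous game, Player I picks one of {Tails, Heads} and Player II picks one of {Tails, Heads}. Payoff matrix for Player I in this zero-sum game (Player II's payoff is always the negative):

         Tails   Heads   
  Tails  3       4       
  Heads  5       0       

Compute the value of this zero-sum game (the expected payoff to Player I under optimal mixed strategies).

Player I's indifference between Tails and Heads determines Player II's mixing probability q:
  Player I's payoff to Tails: q·3 + (1−q)·4 = -q + 4
  Player I's payoff to Heads: q·5 + (1−q)·0 = 5q
  -q + 4 = 5q  ⇒  -6q = -4  ⇒  q = 2/3.
The value is Player I's expected payoff against this mix (using Tails): (2/3)·3 + (1/3)·4 = 10/3.

v = 10/3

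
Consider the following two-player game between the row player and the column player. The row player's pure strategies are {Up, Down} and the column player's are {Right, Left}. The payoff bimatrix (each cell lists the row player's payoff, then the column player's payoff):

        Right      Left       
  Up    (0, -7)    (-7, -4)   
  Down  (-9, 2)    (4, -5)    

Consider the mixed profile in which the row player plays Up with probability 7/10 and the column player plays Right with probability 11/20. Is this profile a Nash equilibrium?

Check the column player's indifference given the row player's mix p = 7/10:
  payoff from Right = -43/10; payoff from Left = -43/10 — equal.
Check the row player's indifference given the column player's mix q = 11/20:
  payoff from Up = -63/20; payoff from Down = -63/20 — equal.
Both players are indifferent, so neither can profitably deviate.

Yes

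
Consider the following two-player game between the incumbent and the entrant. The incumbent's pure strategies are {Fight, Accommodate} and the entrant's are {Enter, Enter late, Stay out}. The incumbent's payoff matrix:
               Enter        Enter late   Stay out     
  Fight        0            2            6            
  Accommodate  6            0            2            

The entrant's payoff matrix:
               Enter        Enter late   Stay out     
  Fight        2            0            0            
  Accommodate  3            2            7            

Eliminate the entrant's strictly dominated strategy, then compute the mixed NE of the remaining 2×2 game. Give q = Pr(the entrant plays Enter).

q = 2/5

The entrant's strategy Enter late is strictly dominated by Enter: 2 > 0 and 3 > 2. Eliminate Enter late.
For the incumbent to be willing to mix, the incumbent must be indifferent between Fight and Accommodate, which pins down the entrant's mix.
  the incumbent's expected payoff from Fight: q·0 + (1−q)·6 = -6q + 6
  the incumbent's expected payoff from Accommodate: q·6 + (1−q)·2 = 4q + 2
  -6q + 6 = 4q + 2  ⇒  -10q = -4  ⇒  q = 2/5.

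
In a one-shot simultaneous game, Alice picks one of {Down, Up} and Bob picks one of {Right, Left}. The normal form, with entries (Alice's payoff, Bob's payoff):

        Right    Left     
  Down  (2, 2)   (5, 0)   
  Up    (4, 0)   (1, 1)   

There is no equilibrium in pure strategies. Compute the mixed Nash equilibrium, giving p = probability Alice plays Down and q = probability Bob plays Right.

p = 1/3, q = 2/3

Bob's indifference between Right and Left determines Alice's mixing probability p:
  Bob's payoff from Right: p·2 + (1−p)·0 = 2p
  Bob's payoff from Left: p·0 + (1−p)·1 = -p + 1
  2p = -p + 1  ⇒  3p = 1  ⇒  p = 1/3.
Set Alice's expected payoff from Down equal to that from Up:
  Alice's payoff to Down: q·2 + (1−q)·5 = -3q + 5
  Alice's payoff to Up: q·4 + (1−q)·1 = 3q + 1
  -3q + 5 = 3q + 1  ⇒  -6q = -4  ⇒  q = 2/3.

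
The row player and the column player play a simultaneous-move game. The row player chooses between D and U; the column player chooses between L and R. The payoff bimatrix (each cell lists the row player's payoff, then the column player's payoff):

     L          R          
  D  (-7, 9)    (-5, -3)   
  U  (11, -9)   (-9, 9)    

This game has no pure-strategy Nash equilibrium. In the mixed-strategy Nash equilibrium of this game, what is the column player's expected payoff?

In a mixed equilibrium the column player is indifferent between L and R; this condition fixes p.
  the column player's payoff from L: p·9 + (1−p)·(-9) = 18p - 9
  the column player's payoff from R: p·(-3) + (1−p)·9 = -12p + 9
  18p - 9 = -12p + 9  ⇒  30p = 18  ⇒  p = 3/5.
At equilibrium the column player is indifferent across columns, so the column player's payoff equals the payoff from L: (3/5)·9 + (2/5)·(-9) = 9/5.

9/5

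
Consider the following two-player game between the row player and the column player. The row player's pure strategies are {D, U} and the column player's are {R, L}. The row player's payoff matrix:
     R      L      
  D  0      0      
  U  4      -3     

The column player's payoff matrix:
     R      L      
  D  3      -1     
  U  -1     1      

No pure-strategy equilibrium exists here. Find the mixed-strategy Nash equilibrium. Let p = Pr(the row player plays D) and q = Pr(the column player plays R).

p = 1/3, q = 3/7

In a mixed equilibrium the column player is indifferent between R and L; this condition fixes p.
  the column player's payoff from R: p·3 + (1−p)·(-1) = 4p - 1
  the column player's payoff from L: p·(-1) + (1−p)·1 = -2p + 1
  4p - 1 = -2p + 1  ⇒  6p = 2  ⇒  p = 1/3.
The row player's indifference between D and U determines the column player's mixing probability q:
  the row player's expected payoff from D: q·0 + (1−q)·0 = 0
  the row player's expected payoff from U: q·4 + (1−q)·(-3) = 7q - 3
  0 = 7q - 3  ⇒  -7q = -3  ⇒  q = 3/7.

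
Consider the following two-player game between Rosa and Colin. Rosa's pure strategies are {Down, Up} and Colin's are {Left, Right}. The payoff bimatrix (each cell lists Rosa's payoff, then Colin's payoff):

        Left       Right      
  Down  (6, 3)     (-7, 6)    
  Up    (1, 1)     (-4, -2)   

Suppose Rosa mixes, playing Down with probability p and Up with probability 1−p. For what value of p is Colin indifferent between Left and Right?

p = 1/2

In a mixed equilibrium Colin is indifferent between Left and Right; this condition fixes p.
  Colin's payoff to Left: p·3 + (1−p)·1 = 2p + 1
  Colin's payoff to Right: p·6 + (1−p)·(-2) = 8p - 2
  2p + 1 = 8p - 2  ⇒  -6p = -3  ⇒  p = 1/2.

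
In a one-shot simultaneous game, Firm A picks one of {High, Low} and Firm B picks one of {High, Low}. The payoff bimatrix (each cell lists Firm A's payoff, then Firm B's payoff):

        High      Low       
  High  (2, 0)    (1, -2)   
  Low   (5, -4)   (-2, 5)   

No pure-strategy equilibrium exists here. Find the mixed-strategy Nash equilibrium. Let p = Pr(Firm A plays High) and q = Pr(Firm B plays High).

Set Firm B's expected payoff from High equal to that from Low:
  Firm B's expected payoff from High: p·0 + (1−p)·(-4) = 4p - 4
  Firm B's expected payoff from Low: p·(-2) + (1−p)·5 = -7p + 5
  4p - 4 = -7p + 5  ⇒  11p = 9  ⇒  p = 9/11.
Firm B's mix must leave Firm A indifferent between High and Low.
  Firm A's payoff to High: q·2 + (1−q)·1 = q + 1
  Firm A's payoff to Low: q·5 + (1−q)·(-2) = 7q - 2
  q + 1 = 7q - 2  ⇒  -6q = -3  ⇒  q = 1/2.

p = 9/11, q = 1/2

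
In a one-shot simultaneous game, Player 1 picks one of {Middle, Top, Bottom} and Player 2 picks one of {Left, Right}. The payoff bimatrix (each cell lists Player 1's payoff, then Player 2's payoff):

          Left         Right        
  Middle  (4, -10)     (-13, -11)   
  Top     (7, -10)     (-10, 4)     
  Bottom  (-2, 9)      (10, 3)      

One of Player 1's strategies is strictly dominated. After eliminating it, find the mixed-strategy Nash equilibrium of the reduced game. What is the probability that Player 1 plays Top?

Player 1's strategy Middle is strictly dominated by Top: 7 > 4 and -10 > -13. Eliminate Middle.
For Player 2 to be willing to mix, Player 2 must be indifferent between Left and Right, which pins down Player 1's mix.
  Player 2's payoff from Left: p·(-10) + (1−p)·9 = -19p + 9
  Player 2's payoff from Right: p·4 + (1−p)·3 = p + 3
  -19p + 9 = p + 3  ⇒  -20p = -6  ⇒  p = 3/10.

p = 3/10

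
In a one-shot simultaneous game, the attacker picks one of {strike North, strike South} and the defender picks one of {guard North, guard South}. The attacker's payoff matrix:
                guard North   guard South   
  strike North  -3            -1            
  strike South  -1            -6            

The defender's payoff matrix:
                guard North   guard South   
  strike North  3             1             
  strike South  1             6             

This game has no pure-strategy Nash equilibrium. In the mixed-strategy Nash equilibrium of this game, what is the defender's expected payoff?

In a mixed equilibrium the defender is indifferent between guard North and guard South; this condition fixes p.
  the defender's expected payoff from guard North: p·3 + (1−p)·1 = 2p + 1
  the defender's expected payoff from guard South: p·1 + (1−p)·6 = -5p + 6
  2p + 1 = -5p + 6  ⇒  7p = 5  ⇒  p = 5/7.
At equilibrium the defender is indifferent across columns, so the defender's payoff equals the payoff from guard North: (5/7)·3 + (2/7)·1 = 17/7.

17/7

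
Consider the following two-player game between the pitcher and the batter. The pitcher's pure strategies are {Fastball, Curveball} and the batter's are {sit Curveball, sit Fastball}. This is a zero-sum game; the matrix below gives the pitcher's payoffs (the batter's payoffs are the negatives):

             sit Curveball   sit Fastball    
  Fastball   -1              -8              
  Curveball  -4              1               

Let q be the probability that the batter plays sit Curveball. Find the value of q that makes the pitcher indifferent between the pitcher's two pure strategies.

In a mixed equilibrium the pitcher is indifferent between Fastball and Curveball; this condition fixes q.
  the pitcher's expected payoff from Fastball: q·(-1) + (1−q)·(-8) = 7q - 8
  the pitcher's expected payoff from Curveball: q·(-4) + (1−q)·1 = -5q + 1
  7q - 8 = -5q + 1  ⇒  12q = 9  ⇒  q = 3/4.

q = 3/4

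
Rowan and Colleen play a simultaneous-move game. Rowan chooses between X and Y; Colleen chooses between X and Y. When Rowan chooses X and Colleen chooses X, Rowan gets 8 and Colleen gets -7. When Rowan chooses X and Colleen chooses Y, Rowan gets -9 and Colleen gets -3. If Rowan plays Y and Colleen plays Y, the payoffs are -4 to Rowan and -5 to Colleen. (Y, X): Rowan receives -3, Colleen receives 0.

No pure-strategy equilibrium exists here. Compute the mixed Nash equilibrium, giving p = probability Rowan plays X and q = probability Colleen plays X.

p = 5/9, q = 5/16

Rowan's mix must leave Colleen indifferent between X and Y.
  Colleen's payoff from X: p·(-7) + (1−p)·0 = -7p
  Colleen's payoff from Y: p·(-3) + (1−p)·(-5) = 2p - 5
  -7p = 2p - 5  ⇒  -9p = -5  ⇒  p = 5/9.
Set Rowan's expected payoff from X equal to that from Y:
  Rowan's payoff from X: q·8 + (1−q)·(-9) = 17q - 9
  Rowan's payoff from Y: q·(-3) + (1−q)·(-4) = q - 4
  17q - 9 = q - 4  ⇒  16q = 5  ⇒  q = 5/16.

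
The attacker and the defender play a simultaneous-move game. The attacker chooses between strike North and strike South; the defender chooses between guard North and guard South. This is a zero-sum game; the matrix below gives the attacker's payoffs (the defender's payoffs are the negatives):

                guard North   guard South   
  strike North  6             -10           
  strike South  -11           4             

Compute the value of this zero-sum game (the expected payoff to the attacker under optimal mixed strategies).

v = -86/31

In a mixed equilibrium the attacker is indifferent between strike North and strike South; this condition fixes q.
  the attacker's payoff to strike North: q·6 + (1−q)·(-10) = 16q - 10
  the attacker's payoff to strike South: q·(-11) + (1−q)·4 = -15q + 4
  16q - 10 = -15q + 4  ⇒  31q = 14  ⇒  q = 14/31.
The value is the attacker's expected payoff against this mix (using strike North): (14/31)·6 + (17/31)·(-10) = -86/31.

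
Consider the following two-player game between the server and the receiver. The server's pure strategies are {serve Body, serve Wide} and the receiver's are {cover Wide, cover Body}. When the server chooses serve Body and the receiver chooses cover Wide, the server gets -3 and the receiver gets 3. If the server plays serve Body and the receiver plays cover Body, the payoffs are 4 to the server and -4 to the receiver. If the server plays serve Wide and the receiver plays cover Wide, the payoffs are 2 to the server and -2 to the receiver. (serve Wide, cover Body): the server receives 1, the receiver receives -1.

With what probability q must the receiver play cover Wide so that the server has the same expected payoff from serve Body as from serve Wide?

For the server to be willing to mix, the server must be indifferent between serve Body and serve Wide, which pins down the receiver's mix.
  the server's payoff to serve Body: q·(-3) + (1−q)·4 = -7q + 4
  the server's payoff to serve Wide: q·2 + (1−q)·1 = q + 1
  -7q + 4 = q + 1  ⇒  -8q = -3  ⇒  q = 3/8.

q = 3/8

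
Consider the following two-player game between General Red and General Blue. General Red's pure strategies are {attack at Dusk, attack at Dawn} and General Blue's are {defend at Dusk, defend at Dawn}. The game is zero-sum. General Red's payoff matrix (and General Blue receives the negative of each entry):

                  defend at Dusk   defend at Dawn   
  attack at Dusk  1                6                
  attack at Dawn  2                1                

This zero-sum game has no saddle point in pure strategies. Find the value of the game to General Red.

v = 11/6

For General Red to be willing to mix, General Red must be indifferent between attack at Dusk and attack at Dawn, which pins down General Blue's mix.
  General Red's payoff to attack at Dusk: q·1 + (1−q)·6 = -5q + 6
  General Red's payoff to attack at Dawn: q·2 + (1−q)·1 = q + 1
  -5q + 6 = q + 1  ⇒  -6q = -5  ⇒  q = 5/6.
The value is General Red's expected payoff against this mix (using attack at Dusk): (5/6)·1 + (1/6)·6 = 11/6.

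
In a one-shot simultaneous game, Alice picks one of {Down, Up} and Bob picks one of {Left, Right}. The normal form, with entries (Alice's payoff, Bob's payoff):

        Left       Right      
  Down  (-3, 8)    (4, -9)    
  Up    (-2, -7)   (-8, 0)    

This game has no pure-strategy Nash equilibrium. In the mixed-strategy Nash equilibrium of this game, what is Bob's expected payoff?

-21/8

Alice's mix must leave Bob indifferent between Left and Right.
  Bob's payoff to Left: p·8 + (1−p)·(-7) = 15p - 7
  Bob's payoff to Right: p·(-9) + (1−p)·0 = -9p
  15p - 7 = -9p  ⇒  24p = 7  ⇒  p = 7/24.
At equilibrium Bob is indifferent across columns, so Bob's payoff equals the payoff from Left: (7/24)·8 + (17/24)·(-7) = -21/8.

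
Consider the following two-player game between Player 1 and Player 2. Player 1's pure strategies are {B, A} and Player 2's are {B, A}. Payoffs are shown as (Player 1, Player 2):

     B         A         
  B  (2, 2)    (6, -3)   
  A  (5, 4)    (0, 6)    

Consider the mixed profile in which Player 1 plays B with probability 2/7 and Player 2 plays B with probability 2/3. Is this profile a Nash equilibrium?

Check Player 2's indifference given Player 1's mix p = 2/7:
  payoff from B = 24/7; payoff from A = 24/7 — equal.
Check Player 1's indifference given Player 2's mix q = 2/3:
  payoff from B = 10/3; payoff from A = 10/3 — equal.
Both players are indifferent, so neither can profitably deviate.

Yes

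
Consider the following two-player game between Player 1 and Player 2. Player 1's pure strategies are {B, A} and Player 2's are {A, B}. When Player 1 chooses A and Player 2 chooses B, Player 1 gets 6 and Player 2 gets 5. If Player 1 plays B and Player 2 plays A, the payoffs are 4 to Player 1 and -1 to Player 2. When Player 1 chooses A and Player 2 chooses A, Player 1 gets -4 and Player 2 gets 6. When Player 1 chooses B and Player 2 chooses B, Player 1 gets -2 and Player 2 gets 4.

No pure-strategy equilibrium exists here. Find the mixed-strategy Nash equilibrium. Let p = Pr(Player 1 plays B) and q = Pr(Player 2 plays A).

Set Player 2's expected payoff from A equal to that from B:
  Player 2's expected payoff from A: p·(-1) + (1−p)·6 = -7p + 6
  Player 2's expected payoff from B: p·4 + (1−p)·5 = -p + 5
  -7p + 6 = -p + 5  ⇒  -6p = -1  ⇒  p = 1/6.
For Player 1 to be willing to mix, Player 1 must be indifferent between B and A, which pins down Player 2's mix.
  Player 1's payoff from B: q·4 + (1−q)·(-2) = 6q - 2
  Player 1's payoff from A: q·(-4) + (1−q)·6 = -10q + 6
  6q - 2 = -10q + 6  ⇒  16q = 8  ⇒  q = 1/2.

p = 1/6, q = 1/2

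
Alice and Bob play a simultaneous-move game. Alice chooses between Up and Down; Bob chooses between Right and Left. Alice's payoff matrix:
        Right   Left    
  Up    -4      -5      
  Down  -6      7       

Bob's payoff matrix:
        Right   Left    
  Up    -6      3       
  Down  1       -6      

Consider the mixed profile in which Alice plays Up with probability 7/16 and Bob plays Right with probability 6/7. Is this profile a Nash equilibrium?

Check Bob's indifference given Alice's mix p = 7/16:
  payoff from Right = -33/16; payoff from Left = -33/16 — equal.
Check Alice's indifference given Bob's mix q = 6/7:
  payoff from Up = -29/7; payoff from Down = -29/7 — equal.
Both players are indifferent, so neither can profitably deviate.

Yes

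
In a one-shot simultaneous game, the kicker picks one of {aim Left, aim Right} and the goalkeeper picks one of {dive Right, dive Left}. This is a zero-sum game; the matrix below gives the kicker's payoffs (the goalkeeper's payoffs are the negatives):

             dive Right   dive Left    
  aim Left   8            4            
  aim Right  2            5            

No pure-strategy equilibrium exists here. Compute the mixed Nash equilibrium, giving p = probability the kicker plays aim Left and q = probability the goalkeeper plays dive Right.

The goalkeeper's indifference between dive Right and dive Left determines the kicker's mixing probability p:
  the goalkeeper's expected payoff from dive Right: p·(-8) + (1−p)·(-2) = -6p - 2
  the goalkeeper's expected payoff from dive Left: p·(-4) + (1−p)·(-5) = p - 5
  -6p - 2 = p - 5  ⇒  -7p = -3  ⇒  p = 3/7.
Set the kicker's expected payoff from aim Left equal to that from aim Right:
  the kicker's expected payoff from aim Left: q·8 + (1−q)·4 = 4q + 4
  the kicker's expected payoff from aim Right: q·2 + (1−q)·5 = -3q + 5
  4q + 4 = -3q + 5  ⇒  7q = 1  ⇒  q = 1/7.

p = 3/7, q = 1/7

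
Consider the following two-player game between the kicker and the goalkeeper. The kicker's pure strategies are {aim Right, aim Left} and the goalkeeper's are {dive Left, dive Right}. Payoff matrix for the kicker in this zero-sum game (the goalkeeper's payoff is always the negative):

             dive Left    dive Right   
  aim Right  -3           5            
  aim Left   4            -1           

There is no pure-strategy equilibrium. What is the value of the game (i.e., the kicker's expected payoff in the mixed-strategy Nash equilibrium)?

Set the kicker's expected payoff from aim Right equal to that from aim Left:
  the kicker's payoff to aim Right: q·(-3) + (1−q)·5 = -8q + 5
  the kicker's payoff to aim Left: q·4 + (1−q)·(-1) = 5q - 1
  -8q + 5 = 5q - 1  ⇒  -13q = -6  ⇒  q = 6/13.
The value is the kicker's expected payoff against this mix (using aim Right): (6/13)·(-3) + (7/13)·5 = 17/13.

v = 17/13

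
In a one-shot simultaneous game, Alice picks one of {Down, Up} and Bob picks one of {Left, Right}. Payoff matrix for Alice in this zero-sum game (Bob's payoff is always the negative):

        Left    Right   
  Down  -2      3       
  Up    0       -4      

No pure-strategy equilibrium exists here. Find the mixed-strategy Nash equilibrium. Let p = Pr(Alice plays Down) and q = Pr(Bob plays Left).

Bob's indifference between Left and Right determines Alice's mixing probability p:
  Bob's payoff from Left: p·2 + (1−p)·0 = 2p
  Bob's payoff from Right: p·(-3) + (1−p)·4 = -7p + 4
  2p = -7p + 4  ⇒  9p = 4  ⇒  p = 4/9.
In a mixed equilibrium Alice is indifferent between Down and Up; this condition fixes q.
  Alice's expected payoff from Down: q·(-2) + (1−q)·3 = -5q + 3
  Alice's expected payoff from Up: q·0 + (1−q)·(-4) = 4q - 4
  -5q + 3 = 4q - 4  ⇒  -9q = -7  ⇒  q = 7/9.

p = 4/9, q = 7/9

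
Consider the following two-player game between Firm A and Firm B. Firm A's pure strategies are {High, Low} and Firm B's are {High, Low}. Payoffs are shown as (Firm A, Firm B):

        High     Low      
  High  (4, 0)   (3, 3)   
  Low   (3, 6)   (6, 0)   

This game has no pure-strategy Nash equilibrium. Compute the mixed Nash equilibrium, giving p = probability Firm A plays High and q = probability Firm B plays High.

For Firm B to be willing to mix, Firm B must be indifferent between High and Low, which pins down Firm A's mix.
  Firm B's expected payoff from High: p·0 + (1−p)·6 = -6p + 6
  Firm B's expected payoff from Low: p·3 + (1−p)·0 = 3p
  -6p + 6 = 3p  ⇒  -9p = -6  ⇒  p = 2/3.
Firm A's indifference between High and Low determines Firm B's mixing probability q:
  Firm A's payoff to High: q·4 + (1−q)·3 = q + 3
  Firm A's payoff to Low: q·3 + (1−q)·6 = -3q + 6
  q + 3 = -3q + 6  ⇒  4q = 3  ⇒  q = 3/4.

p = 2/3, q = 3/4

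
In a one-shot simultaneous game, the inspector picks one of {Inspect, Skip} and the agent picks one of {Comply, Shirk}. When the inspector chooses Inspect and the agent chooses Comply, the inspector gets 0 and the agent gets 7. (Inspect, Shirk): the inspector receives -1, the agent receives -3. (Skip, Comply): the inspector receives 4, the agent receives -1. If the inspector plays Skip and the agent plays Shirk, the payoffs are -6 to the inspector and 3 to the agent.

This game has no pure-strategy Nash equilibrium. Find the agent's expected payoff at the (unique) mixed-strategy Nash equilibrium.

Set the agent's expected payoff from Comply equal to that from Shirk:
  the agent's payoff to Comply: p·7 + (1−p)·(-1) = 8p - 1
  the agent's payoff to Shirk: p·(-3) + (1−p)·3 = -6p + 3
  8p - 1 = -6p + 3  ⇒  14p = 4  ⇒  p = 2/7.
At equilibrium the agent is indifferent across columns, so the agent's payoff equals the payoff from Comply: (2/7)·7 + (5/7)·(-1) = 9/7.

9/7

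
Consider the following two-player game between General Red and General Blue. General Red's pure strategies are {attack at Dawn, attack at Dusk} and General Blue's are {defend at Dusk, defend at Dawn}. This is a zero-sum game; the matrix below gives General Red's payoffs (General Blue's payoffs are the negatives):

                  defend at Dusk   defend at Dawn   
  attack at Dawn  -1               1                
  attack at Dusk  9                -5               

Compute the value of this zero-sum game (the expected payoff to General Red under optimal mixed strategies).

General Blue's mix must leave General Red indifferent between attack at Dawn and attack at Dusk.
  General Red's expected payoff from attack at Dawn: q·(-1) + (1−q)·1 = -2q + 1
  General Red's expected payoff from attack at Dusk: q·9 + (1−q)·(-5) = 14q - 5
  -2q + 1 = 14q - 5  ⇒  -16q = -6  ⇒  q = 3/8.
The value is General Red's expected payoff against this mix (using attack at Dawn): (3/8)·(-1) + (5/8)·1 = 1/4.

v = 1/4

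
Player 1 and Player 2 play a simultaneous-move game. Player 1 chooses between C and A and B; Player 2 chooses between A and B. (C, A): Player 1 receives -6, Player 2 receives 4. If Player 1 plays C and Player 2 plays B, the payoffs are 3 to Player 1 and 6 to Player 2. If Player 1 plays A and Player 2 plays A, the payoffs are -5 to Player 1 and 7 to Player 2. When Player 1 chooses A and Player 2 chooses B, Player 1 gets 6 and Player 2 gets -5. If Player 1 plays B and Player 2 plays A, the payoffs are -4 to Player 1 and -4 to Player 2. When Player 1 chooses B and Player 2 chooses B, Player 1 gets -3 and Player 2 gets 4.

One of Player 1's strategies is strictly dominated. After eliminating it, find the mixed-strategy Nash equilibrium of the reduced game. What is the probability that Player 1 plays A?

Player 1's strategy C is strictly dominated by A: -5 > -6 and 6 > 3. Eliminate C.
Set Player 2's expected payoff from A equal to that from B:
  Player 2's payoff to A: p·7 + (1−p)·(-4) = 11p - 4
  Player 2's payoff to B: p·(-5) + (1−p)·4 = -9p + 4
  11p - 4 = -9p + 4  ⇒  20p = 8  ⇒  p = 2/5.

p = 2/5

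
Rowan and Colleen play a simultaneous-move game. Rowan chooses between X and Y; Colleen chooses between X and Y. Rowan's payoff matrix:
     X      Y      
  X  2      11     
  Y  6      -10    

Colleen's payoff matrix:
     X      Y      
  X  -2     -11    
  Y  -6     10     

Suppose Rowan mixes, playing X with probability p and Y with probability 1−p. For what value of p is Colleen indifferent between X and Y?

p = 16/25

Colleen's indifference between X and Y determines Rowan's mixing probability p:
  Colleen's payoff from X: p·(-2) + (1−p)·(-6) = 4p - 6
  Colleen's payoff from Y: p·(-11) + (1−p)·10 = -21p + 10
  4p - 6 = -21p + 10  ⇒  25p = 16  ⇒  p = 16/25.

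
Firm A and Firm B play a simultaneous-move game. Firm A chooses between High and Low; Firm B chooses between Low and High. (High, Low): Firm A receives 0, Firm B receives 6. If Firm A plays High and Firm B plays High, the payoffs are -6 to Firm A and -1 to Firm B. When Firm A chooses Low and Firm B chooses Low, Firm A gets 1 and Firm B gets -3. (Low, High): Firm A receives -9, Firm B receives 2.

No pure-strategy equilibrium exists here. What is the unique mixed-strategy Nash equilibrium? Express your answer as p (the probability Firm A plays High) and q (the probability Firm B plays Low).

In a mixed equilibrium Firm B is indifferent between Low and High; this condition fixes p.
  Firm B's payoff from Low: p·6 + (1−p)·(-3) = 9p - 3
  Firm B's payoff from High: p·(-1) + (1−p)·2 = -3p + 2
  9p - 3 = -3p + 2  ⇒  12p = 5  ⇒  p = 5/12.
Firm A's indifference between High and Low determines Firm B's mixing probability q:
  Firm A's expected payoff from High: q·0 + (1−q)·(-6) = 6q - 6
  Firm A's expected payoff from Low: q·1 + (1−q)·(-9) = 10q - 9
  6q - 6 = 10q - 9  ⇒  -4q = -3  ⇒  q = 3/4.

p = 5/12, q = 3/4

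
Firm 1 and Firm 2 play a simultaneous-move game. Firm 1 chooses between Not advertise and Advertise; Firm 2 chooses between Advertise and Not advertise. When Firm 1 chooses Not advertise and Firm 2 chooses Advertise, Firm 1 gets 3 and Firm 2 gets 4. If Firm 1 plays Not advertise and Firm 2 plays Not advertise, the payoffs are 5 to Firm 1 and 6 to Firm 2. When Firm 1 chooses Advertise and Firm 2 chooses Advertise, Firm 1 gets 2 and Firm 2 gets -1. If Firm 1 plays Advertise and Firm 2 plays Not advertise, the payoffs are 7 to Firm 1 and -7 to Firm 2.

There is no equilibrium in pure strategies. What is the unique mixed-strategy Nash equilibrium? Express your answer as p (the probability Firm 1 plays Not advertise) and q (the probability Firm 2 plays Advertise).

Set Firm 2's expected payoff from Advertise equal to that from Not advertise:
  Firm 2's expected payoff from Advertise: p·4 + (1−p)·(-1) = 5p - 1
  Firm 2's expected payoff from Not advertise: p·6 + (1−p)·(-7) = 13p - 7
  5p - 1 = 13p - 7  ⇒  -8p = -6  ⇒  p = 3/4.
Firm 2's mix must leave Firm 1 indifferent between Not advertise and Advertise.
  Firm 1's expected payoff from Not advertise: q·3 + (1−q)·5 = -2q + 5
  Firm 1's expected payoff from Advertise: q·2 + (1−q)·7 = -5q + 7
  -2q + 5 = -5q + 7  ⇒  3q = 2  ⇒  q = 2/3.

p = 3/4, q = 2/3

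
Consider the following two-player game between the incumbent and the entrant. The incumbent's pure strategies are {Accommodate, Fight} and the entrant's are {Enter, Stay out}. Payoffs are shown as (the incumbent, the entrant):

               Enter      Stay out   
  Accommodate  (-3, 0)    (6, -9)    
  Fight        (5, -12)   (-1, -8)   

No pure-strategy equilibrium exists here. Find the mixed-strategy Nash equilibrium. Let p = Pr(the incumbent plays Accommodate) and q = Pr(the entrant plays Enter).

p = 4/13, q = 7/15

Set the entrant's expected payoff from Enter equal to that from Stay out:
  the entrant's payoff from Enter: p·0 + (1−p)·(-12) = 12p - 12
  the entrant's payoff from Stay out: p·(-9) + (1−p)·(-8) = -p - 8
  12p - 12 = -p - 8  ⇒  13p = 4  ⇒  p = 4/13.
Set the incumbent's expected payoff from Accommodate equal to that from Fight:
  the incumbent's payoff from Accommodate: q·(-3) + (1−q)·6 = -9q + 6
  the incumbent's payoff from Fight: q·5 + (1−q)·(-1) = 6q - 1
  -9q + 6 = 6q - 1  ⇒  -15q = -7  ⇒  q = 7/15.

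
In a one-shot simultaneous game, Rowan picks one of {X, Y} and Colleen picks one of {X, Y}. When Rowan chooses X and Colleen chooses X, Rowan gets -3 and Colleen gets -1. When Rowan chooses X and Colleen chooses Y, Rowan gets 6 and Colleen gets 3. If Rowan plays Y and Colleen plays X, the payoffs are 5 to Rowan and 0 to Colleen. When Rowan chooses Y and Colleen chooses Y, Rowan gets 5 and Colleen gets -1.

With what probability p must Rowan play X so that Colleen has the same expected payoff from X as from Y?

In a mixed equilibrium Colleen is indifferent between X and Y; this condition fixes p.
  Colleen's payoff from X: p·(-1) + (1−p)·0 = -p
  Colleen's payoff from Y: p·3 + (1−p)·(-1) = 4p - 1
  -p = 4p - 1  ⇒  -5p = -1  ⇒  p = 1/5.

p = 1/5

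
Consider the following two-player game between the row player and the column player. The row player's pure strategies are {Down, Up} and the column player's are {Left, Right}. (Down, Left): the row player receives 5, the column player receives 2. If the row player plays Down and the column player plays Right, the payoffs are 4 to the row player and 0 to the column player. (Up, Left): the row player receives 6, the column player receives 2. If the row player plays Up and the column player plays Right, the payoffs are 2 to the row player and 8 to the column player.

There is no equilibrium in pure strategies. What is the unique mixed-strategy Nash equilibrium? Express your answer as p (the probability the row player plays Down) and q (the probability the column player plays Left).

For the column player to be willing to mix, the column player must be indifferent between Left and Right, which pins down the row player's mix.
  the column player's payoff from Left: p·2 + (1−p)·2 = 2
  the column player's payoff from Right: p·0 + (1−p)·8 = -8p + 8
  2 = -8p + 8  ⇒  8p = 6  ⇒  p = 3/4.
For the row player to be willing to mix, the row player must be indifferent between Down and Up, which pins down the column player's mix.
  the row player's payoff from Down: q·5 + (1−q)·4 = q + 4
  the row player's payoff from Up: q·6 + (1−q)·2 = 4q + 2
  q + 4 = 4q + 2  ⇒  -3q = -2  ⇒  q = 2/3.

p = 3/4, q = 2/3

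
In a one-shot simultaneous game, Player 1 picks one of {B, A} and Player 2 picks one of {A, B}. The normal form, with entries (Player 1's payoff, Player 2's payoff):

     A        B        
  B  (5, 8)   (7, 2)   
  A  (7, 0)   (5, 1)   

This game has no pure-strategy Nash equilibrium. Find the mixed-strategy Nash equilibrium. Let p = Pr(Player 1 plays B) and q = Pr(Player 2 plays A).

p = 1/7, q = 1/2

Set Player 2's expected payoff from A equal to that from B:
  Player 2's expected payoff from A: p·8 + (1−p)·0 = 8p
  Player 2's expected payoff from B: p·2 + (1−p)·1 = p + 1
  8p = p + 1  ⇒  7p = 1  ⇒  p = 1/7.
Player 1's indifference between B and A determines Player 2's mixing probability q:
  Player 1's payoff from B: q·5 + (1−q)·7 = -2q + 7
  Player 1's payoff from A: q·7 + (1−q)·5 = 2q + 5
  -2q + 7 = 2q + 5  ⇒  -4q = -2  ⇒  q = 1/2.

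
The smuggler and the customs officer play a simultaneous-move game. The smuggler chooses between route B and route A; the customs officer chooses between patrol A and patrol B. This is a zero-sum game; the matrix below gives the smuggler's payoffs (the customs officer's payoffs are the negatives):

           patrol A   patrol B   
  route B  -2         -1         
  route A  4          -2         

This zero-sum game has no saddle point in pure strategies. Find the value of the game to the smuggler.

v = -8/7

For the smuggler to be willing to mix, the smuggler must be indifferent between route B and route A, which pins down the customs officer's mix.
  the smuggler's payoff from route B: q·(-2) + (1−q)·(-1) = -q - 1
  the smuggler's payoff from route A: q·4 + (1−q)·(-2) = 6q - 2
  -q - 1 = 6q - 2  ⇒  -7q = -1  ⇒  q = 1/7.
The value is the smuggler's expected payoff against this mix (using route B): (1/7)·(-2) + (6/7)·(-1) = -8/7.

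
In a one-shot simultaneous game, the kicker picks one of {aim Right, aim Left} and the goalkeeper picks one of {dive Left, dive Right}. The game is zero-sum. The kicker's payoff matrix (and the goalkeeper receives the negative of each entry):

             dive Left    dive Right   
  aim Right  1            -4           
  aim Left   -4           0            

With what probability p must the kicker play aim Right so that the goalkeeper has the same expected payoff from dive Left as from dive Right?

p = 4/9

Set the goalkeeper's expected payoff from dive Left equal to that from dive Right:
  the goalkeeper's expected payoff from dive Left: p·(-1) + (1−p)·4 = -5p + 4
  the goalkeeper's expected payoff from dive Right: p·4 + (1−p)·0 = 4p
  -5p + 4 = 4p  ⇒  -9p = -4  ⇒  p = 4/9.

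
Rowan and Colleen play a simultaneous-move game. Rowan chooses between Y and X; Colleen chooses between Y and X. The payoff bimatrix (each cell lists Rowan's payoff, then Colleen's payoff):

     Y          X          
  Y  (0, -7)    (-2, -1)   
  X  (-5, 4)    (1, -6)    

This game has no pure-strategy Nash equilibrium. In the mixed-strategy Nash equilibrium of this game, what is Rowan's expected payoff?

Rowan's indifference between Y and X determines Colleen's mixing probability q:
  Rowan's expected payoff from Y: q·0 + (1−q)·(-2) = 2q - 2
  Rowan's expected payoff from X: q·(-5) + (1−q)·1 = -6q + 1
  2q - 2 = -6q + 1  ⇒  8q = 3  ⇒  q = 3/8.
At equilibrium Rowan is indifferent across rows, so Rowan's payoff equals the payoff from Y: (3/8)·0 + (5/8)·(-2) = -5/4.

-5/4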